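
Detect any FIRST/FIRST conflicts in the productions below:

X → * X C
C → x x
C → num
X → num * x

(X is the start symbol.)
Productions for X:
  X → * X C: FIRST = { '*' }
  X → num * x: FIRST = { 'num' }
Productions for C:
  C → x x: FIRST = { 'x' }
  C → num: FIRST = { 'num' }

All alternatives of each non-terminal have pairwise disjoint FIRST sets.

Answer: No FIRST/FIRST conflicts.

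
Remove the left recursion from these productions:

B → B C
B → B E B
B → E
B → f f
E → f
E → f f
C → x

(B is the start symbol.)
B → E B'
B → f f B'
B' → C B'
B' → E B B'
B' → ε
E → f
E → f f
C → x

B is directly left-recursive. The standard transformation for
  A → A α₁ | ... | A α_m | β₁ | ... | β_n
is
  A  → β₁ A' | ... | β_n A'
  A' → α₁ A' | ... | α_m A' | ε

B → E becomes B → E B'
B → f f becomes B → f f B'
B → B C becomes B' → C B'
B → B E B becomes B' → E B B'
Add B' → ε

Productions for other non-terminals are unchanged:
  E → f
  E → f f
  C → x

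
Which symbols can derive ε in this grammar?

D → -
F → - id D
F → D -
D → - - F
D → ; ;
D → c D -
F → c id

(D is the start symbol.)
A non-terminal is nullable if it can derive ε (the empty string): either it has an ε-production, or it has a production whose right-hand side consists entirely of nullable non-terminals.

There are no ε-productions, so no non-terminal can derive ε.
No non-terminals are nullable.

Answer: None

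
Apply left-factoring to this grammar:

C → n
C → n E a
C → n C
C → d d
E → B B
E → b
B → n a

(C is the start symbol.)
C → n C'
C' → ε
C' → E a
C' → C
C → d d
E → B B
E → b
B → n a

Left-factoring transforms A → αβ₁ | αβ₂ into A → αA' and A' → β₁ | β₂
(α is the longest common prefix among the alternatives). Repeat until
no nonterminal has two alternatives with a common prefix.

Round 1: C has alternatives sharing prefix 'n'. Introduce C': C → n C'
  Add: C' → ε
  Add: C' → E a
  Add: C' → C

No remaining common prefixes — done.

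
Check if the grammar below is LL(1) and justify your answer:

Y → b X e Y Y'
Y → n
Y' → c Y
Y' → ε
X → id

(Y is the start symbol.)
No. Predict set conflict for Y': { 'c' }

Relevant sets:
  FOLLOW(Y') = { $, 'c' }

For Y:
  PREDICT(Y → b X e Y Y') = { 'b' }
  PREDICT(Y → n) = { 'n' }
For Y':
  PREDICT(Y' → c Y) = { 'c' }
  PREDICT(Y' → ε) = { $, 'c' }
X has a single production, so nothing to check there.

Conflict found: Predict set conflict for Y': { 'c' }
The grammar is NOT LL(1).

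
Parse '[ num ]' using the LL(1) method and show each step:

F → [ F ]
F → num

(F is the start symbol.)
LL(1) parsing maintains a stack (initially the start symbol over $) and the input. At each step: if the stack top is a terminal, match it against the current input token; if it is a non-terminal N, replace it with the RHS of M[N, lookahead] (the unique production whose predict set contains the lookahead).

Stack is shown with the top on the left.

Stack    Input      Action
--------------------------
F $      [ num ] $  output F → [ F ]
[ F ] $  [ num ] $  match '['
F ] $    num ] $    output F → num
num ] $  num ] $    match 'num'
] $      ] $        match ']'
$        $          accept

The string is accepted.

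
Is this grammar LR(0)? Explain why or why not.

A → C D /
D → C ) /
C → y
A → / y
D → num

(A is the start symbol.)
Augment with A' → A and build the canonical LR(0) collection (I0 = CLOSURE({[A' → . A]}), then GOTO on every symbol after a dot until no new states appear). It has 12 states:
  I0: { [A → . / y], [A → . C D /], [A' → . A], [C → . y] }  — shift
  I1: { [A → / . y] }  — shift
  I2: { [A' → A .] }  — accept
  I3: { [A → C . D /], [C → . y], [D → . C ) /], [D → . num] }  — shift
  I4: { [C → y .] }  — reduce
  I5: { [D → C . ) /] }  — shift
  I6: { [A → C D . /] }  — shift
  I7: { [D → num .] }  — reduce
  I8: { [A → C D / .] }  — reduce
  I9: { [D → C ) . /] }  — shift
  I10: { [D → C ) / .] }  — reduce
  I11: { [A → / y .] }  — reduce

Every state is either a pure shift/goto state or contains exactly one complete item and nothing to shift — no conflicts. The grammar is LR(0).

Answer: Yes, the grammar is LR(0)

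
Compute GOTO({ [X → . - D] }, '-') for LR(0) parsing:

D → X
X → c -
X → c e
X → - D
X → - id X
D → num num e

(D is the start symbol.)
GOTO(I, '-') = CLOSURE({ [A → αX.β] : [A → α.Xβ] ∈ I, X = '-' })

Items with dot before '-', with the dot advanced:
  [X → . - D] → [X → - . D]
Closure of the advanced items:
  [X → - . D] has the dot before D: add [D → . X], [D → . num num e]
  [D → . X] has the dot before X: add [X → . c -], [X → . c e], [X → . - D], [X → . - id X]

GOTO = { [D → . X], [D → . num num e], [X → - . D], [X → . - D], [X → . - id X], [X → . c -], [X → . c e] }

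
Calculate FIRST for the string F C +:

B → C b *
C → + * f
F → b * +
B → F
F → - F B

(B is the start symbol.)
FIRST sets of the non-terminals involved (from the grammar, by fixed-point iteration):
  FIRST(F) = { '-', 'b' }

To compute FIRST(F C +), process the symbols left to right:
Symbol F is a non-terminal. Add FIRST(F) \ {ε} = { '-', 'b' }
F is not nullable (ε ∉ FIRST(F)), so stop here.
FIRST(F C +) = { '-', 'b' }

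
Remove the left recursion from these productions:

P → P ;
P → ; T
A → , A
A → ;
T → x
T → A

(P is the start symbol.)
P is directly left-recursive. The standard transformation for
  A → A α₁ | ... | A α_m | β₁ | ... | β_n
is
  A  → β₁ A' | ... | β_n A'
  A' → α₁ A' | ... | α_m A' | ε

P → ; T becomes P → ; T P'
P → P ; becomes P' → ; P'
Add P' → ε

Productions for other non-terminals are unchanged:
  A → , A
  A → ;
  T → x
  T → A

Resulting grammar:
P → ; T P'
P' → ; P'
P' → ε
A → , A
A → ;
T → x
T → A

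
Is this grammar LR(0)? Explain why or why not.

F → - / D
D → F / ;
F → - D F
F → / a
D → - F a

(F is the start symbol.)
Augment with F' → F and build the canonical LR(0) collection (I0 = CLOSURE({[F' → . F]}), then GOTO on every symbol after a dot until no new states appear). It has 15 states:
  I0: { [F → . - / D], [F → . - D F], [F → . / a], [F' → . F] }  — shift
  I1: { [D → . - F a], [D → . F / ;], [F → - . / D], [F → - . D F], [F → . - / D], [F → . - D F], [F → . / a] }  — shift
  I2: { [F → / . a] }  — shift
  I3: { [F' → F .] }  — accept
  I4: { [F → / a .] }  — reduce
  I5: { [D → - . F a], [D → . - F a], [D → . F / ;], [F → - . / D], [F → - . D F], [F → . - / D], [F → . - D F], [F → . / a] }  — shift
  I6: { [D → . - F a], [D → . F / ;], [F → - / . D], [F → . - / D], [F → . - D F], [F → . / a], [F → / . a] }  — shift
  I7: { [F → - D . F], [F → . - / D], [F → . - D F], [F → . / a] }  — shift
  I8: { [D → F . / ;] }  — shift
  I9: { [D → F / . ;] }  — shift
  I10: { [D → F / ; .] }  — reduce
  I11: { [F → - D F .] }  — reduce
  I12: { [F → - / D .] }  — reduce
  I13: { [D → - F . a], [D → F . / ;] }  — shift
  I14: { [D → - F a .] }  — reduce

Every state is either a pure shift/goto state or contains exactly one complete item and nothing to shift — no conflicts. The grammar is LR(0).

Answer: Yes, the grammar is LR(0)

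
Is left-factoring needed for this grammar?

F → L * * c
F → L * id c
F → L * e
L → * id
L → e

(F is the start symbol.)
Left-factoring is needed when two productions for the same non-terminal
share a common prefix on the right-hand side.

Productions for F:
  F → L * * c
  F → L * id c
  F → L * e
Productions for L:
  L → * id
  L → e

Found common prefix 'L *' in productions for F

Answer: Yes, F has productions with common prefix 'L *'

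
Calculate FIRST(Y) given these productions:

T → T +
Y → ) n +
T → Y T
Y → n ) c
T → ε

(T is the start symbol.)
{ ')', 'n' }

From Y → ) n +:
  - ')' is a terminal: add ')' and stop
From Y → n ) c:
  - n is a terminal: add 'n' and stop

Collecting: FIRST(Y) = { ')', 'n' }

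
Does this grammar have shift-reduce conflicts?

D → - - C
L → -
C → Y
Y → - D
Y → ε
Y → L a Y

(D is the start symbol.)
Yes — I3: [Y → .] vs [L → . -]; I4: [L → - .] vs [D → . - - C]; I8: [Y → .] vs [L → . -]

Augment with D' → D and build the canonical LR(0) collection (I0 = CLOSURE({[D' → . D]}), then GOTO on every symbol after a dot until no new states appear). It has 11 states:
  I0: { [D → . - - C], [D' → . D] }  — shift
  I1: { [D → - . - C] }  — shift
  I2: { [D' → D .] }  — accept
  I3: { [C → . Y], [D → - - . C], [L → . -], [Y → . - D], [Y → . L a Y], [Y → .] }  — shift, reduce
  I4: { [D → . - - C], [L → - .], [Y → - . D] }  — shift, reduce
  I5: { [D → - - C .] }  — reduce
  I6: { [Y → L . a Y] }  — shift
  I7: { [C → Y .] }  — reduce
  I8: { [L → . -], [Y → . - D], [Y → . L a Y], [Y → .], [Y → L a . Y] }  — shift, reduce
  I9: { [Y → L a Y .] }  — reduce
  I10: { [Y → - D .] }  — reduce

I3 contains reduce item [Y → .] and shift items [L → . -], [Y → . - D] — shift-reduce conflict.
I4 contains reduce item [L → - .] and shift item [D → . - - C] — shift-reduce conflict.
I8 contains reduce item [Y → .] and shift items [L → . -], [Y → . - D] — shift-reduce conflict.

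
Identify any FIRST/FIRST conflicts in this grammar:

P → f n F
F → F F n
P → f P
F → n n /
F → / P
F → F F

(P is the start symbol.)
Yes. P → f n F / P → f P on { 'f' }; F → F F n / F → n n '/' on { 'n' }; F → F F n / F → '/' P on { '/' }; F → F F n / F → F F on { '/', 'n' }; F → n n '/' / F → F F on { 'n' }; F → '/' P / F → F F on { '/' }

FIRST sets of the non-terminals at (or reachable through a nullable prefix from) the front of some alternative:
  FIRST(F) = { '/', 'n' }

Productions for P:
  P → f n F: FIRST = { 'f' }
  P → f P: FIRST = { 'f' }
Productions for F:
  F → F F n: FIRST = { '/', 'n' }
  F → n n /: FIRST = { 'n' }
  F → / P: FIRST = { '/' }
  F → F F: FIRST = { '/', 'n' }

Conflict for P: P → f n F and P → f P
  Overlap: { 'f' }
Conflict for F: F → F F n and F → n n /
  Overlap: { 'n' }
Conflict for F: F → F F n and F → / P
  Overlap: { '/' }
Conflict for F: F → F F n and F → F F
  Overlap: { '/', 'n' }
Conflict for F: F → n n / and F → F F
  Overlap: { 'n' }
Conflict for F: F → / P and F → F F
  Overlap: { '/' }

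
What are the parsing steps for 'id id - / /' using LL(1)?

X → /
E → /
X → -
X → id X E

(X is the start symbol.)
Stack is shown with the top on the left.

Stack       Input          Action
---------------------------------
X $         id id - / / $  output X → id X E
id X E $    id id - / / $  match 'id'
X E $       id - / / $     output X → id X E
id X E E $  id - / / $     match 'id'
X E E $     - / / $        output X → -
- E E $     - / / $        match '-'
E E $       / / $          output E → /
/ E $       / / $          match '/'
E $         / $            output E → /
/ $         / $            match '/'
$           $              accept

The string is accepted.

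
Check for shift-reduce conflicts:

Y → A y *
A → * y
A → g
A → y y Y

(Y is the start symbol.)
A shift-reduce conflict occurs when an LR(0) state has both:
  - a complete (reduce) item [A → α .] (dot at the end), and
  - a shift item [B → β . c γ] (dot before a terminal).

Augment with Y' → Y and build the canonical LR(0) collection (I0 = CLOSURE({[Y' → . Y]}), then GOTO on every symbol after a dot until no new states appear). It has 11 states:
  I0: { [A → . * y], [A → . g], [A → . y y Y], [Y → . A y *], [Y' → . Y] }  — shift
  I1: { [A → * . y] }  — shift
  I2: { [Y → A . y *] }  — shift
  I3: { [Y' → Y .] }  — accept
  I4: { [A → g .] }  — reduce
  I5: { [A → y . y Y] }  — shift
  I6: { [A → . * y], [A → . g], [A → . y y Y], [A → y y . Y], [Y → . A y *] }  — shift
  I7: { [A → y y Y .] }  — reduce
  I8: { [Y → A y . *] }  — shift
  I9: { [Y → A y * .] }  — reduce
  I10: { [A → * y .] }  — reduce

No state contains both a complete item and a shift item.

Answer: No shift-reduce conflicts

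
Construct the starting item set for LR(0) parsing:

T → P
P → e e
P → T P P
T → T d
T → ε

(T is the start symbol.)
{ [P → . T P P], [P → . e e], [T → . P], [T → . T d], [T → .], [T' → . T] }

First, augment the grammar with T' → T
I₀ = CLOSURE({ [T' → . T] }):
  [T' → . T] has the dot before T: add [T → . P], [T → . T d], [T → .]
  [T → . P] has the dot before P: add [P → . e e], [P → . T P P]
No further items can be added.

I₀ = { [P → . T P P], [P → . e e], [T → . P], [T → . T d], [T → .], [T' → . T] }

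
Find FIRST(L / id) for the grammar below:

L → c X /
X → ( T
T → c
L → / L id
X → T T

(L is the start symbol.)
{ '/', 'c' }

FIRST sets of the non-terminals involved (from the grammar, by fixed-point iteration):
  FIRST(L) = { '/', 'c' }

To compute FIRST(L / id), process the symbols left to right:
Symbol L is a non-terminal. Add FIRST(L) \ {ε} = { '/', 'c' }
L is not nullable (ε ∉ FIRST(L)), so stop here.
FIRST(L / id) = { '/', 'c' }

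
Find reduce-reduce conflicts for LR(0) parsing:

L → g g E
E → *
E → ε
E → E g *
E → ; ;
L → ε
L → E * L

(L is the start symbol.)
Yes — I0: [E → .] vs [L → .]; I10: [E → .] vs [L → .]

A reduce-reduce conflict occurs when an LR(0) state has two complete items [A → α .] and [B → β .] — both call for a reduction, and with no lookahead the parser cannot choose between them.

Augment with L' → L and build the canonical LR(0) collection (I0 = CLOSURE({[L' → . L]}), then GOTO on every symbol after a dot until no new states appear). It has 13 states:
  I0: { [E → . *], [E → . ; ;], [E → . E g *], [E → .], [L → . E * L], [L → . g g E], [L → .], [L' → . L] }  — shift, 2 reduces
  I1: { [E → * .] }  — reduce
  I2: { [E → ; . ;] }  — shift
  I3: { [E → E . g *], [L → E . * L] }  — shift
  I4: { [L' → L .] }  — accept
  I5: { [L → g . g E] }  — shift
  I6: { [E → . *], [E → . ; ;], [E → . E g *], [E → .], [L → g g . E] }  — shift, reduce
  I7: { [E → E . g *], [L → g g E .] }  — shift, reduce
  I8: { [E → E g . *] }  — shift
  I9: { [E → E g * .] }  — reduce
  I10: { [E → . *], [E → . ; ;], [E → . E g *], [E → .], [L → . E * L], [L → . g g E], [L → .], [L → E * . L] }  — shift, 2 reduces
  I11: { [L → E * L .] }  — reduce
  I12: { [E → ; ; .] }  — reduce

I0 contains complete items [E → .], [L → .] — reduce-reduce conflict.
I10 contains complete items [E → .], [L → .] — reduce-reduce conflict.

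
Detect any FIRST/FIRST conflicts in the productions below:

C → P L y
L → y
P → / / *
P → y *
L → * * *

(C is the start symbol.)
No FIRST/FIRST conflicts.

A FIRST/FIRST conflict occurs when two productions N → α and N → β for the same non-terminal have FIRST(α) ∩ FIRST(β) ≠ ∅ (with ε ∈ FIRST of a nullable right-hand side, so two nullable alternatives also conflict).

Productions for L:
  L → y: FIRST = { 'y' }
  L → * * *: FIRST = { '*' }
Productions for P:
  P → / / *: FIRST = { '/' }
  P → y *: FIRST = { 'y' }
C has only one production, so no FIRST/FIRST conflict is possible there.

All alternatives of each non-terminal have pairwise disjoint FIRST sets.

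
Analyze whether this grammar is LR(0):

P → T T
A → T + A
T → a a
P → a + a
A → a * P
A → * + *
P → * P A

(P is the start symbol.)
Augment with P' → P and build the canonical LR(0) collection (I0 = CLOSURE({[P' → . P]}), then GOTO on every symbol after a dot until no new states appear). It has 21 states:
  I0: { [P → . * P A], [P → . T T], [P → . a + a], [P' → . P], [T → . a a] }  — shift
  I1: { [P → * . P A], [P → . * P A], [P → . T T], [P → . a + a], [T → . a a] }  — shift
  I2: { [P' → P .] }  — accept
  I3: { [P → T . T], [T → . a a] }  — shift
  I4: { [P → a . + a], [T → a . a] }  — shift
  I5: { [P → a + . a] }  — shift
  I6: { [T → a a .] }  — reduce
  I7: { [P → a + a .] }  — reduce
  I8: { [P → T T .] }  — reduce
  I9: { [T → a . a] }  — shift
  I10: { [A → . * + *], [A → . T + A], [A → . a * P], [P → * P . A], [T → . a a] }  — shift
  I11: { [A → * . + *] }  — shift
  I12: { [P → * P A .] }  — reduce
  I13: { [A → T . + A] }  — shift
  I14: { [A → a . * P], [T → a . a] }  — shift
  I15: { [A → a * . P], [P → . * P A], [P → . T T], [P → . a + a], [T → . a a] }  — shift
  I16: { [A → a * P .] }  — reduce
  I17: { [A → . * + *], [A → . T + A], [A → . a * P], [A → T + . A], [T → . a a] }  — shift
  I18: { [A → T + A .] }  — reduce
  I19: { [A → * + . *] }  — shift
  I20: { [A → * + * .] }  — reduce

Every state is either a pure shift/goto state or contains exactly one complete item and nothing to shift — no conflicts. The grammar is LR(0).

Answer: Yes, the grammar is LR(0)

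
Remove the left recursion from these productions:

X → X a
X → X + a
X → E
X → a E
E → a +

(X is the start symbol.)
X → E X'
X → a E X'
X' → a X'
X' → + a X'
X' → ε
E → a +

X is directly left-recursive. The standard transformation for
  A → A α₁ | ... | A α_m | β₁ | ... | β_n
is
  A  → β₁ A' | ... | β_n A'
  A' → α₁ A' | ... | α_m A' | ε

X → E becomes X → E X'
X → a E becomes X → a E X'
X → X a becomes X' → a X'
X → X + a becomes X' → + a X'
Add X' → ε

Productions for other non-terminals are unchanged:
  E → a +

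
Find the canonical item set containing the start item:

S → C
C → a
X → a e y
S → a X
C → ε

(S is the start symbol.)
{ [C → . a], [C → .], [S → . C], [S → . a X], [S' → . S] }

First, augment the grammar with S' → S
I₀ = CLOSURE({ [S' → . S] }):
  [S' → . S] has the dot before S: add [S → . C], [S → . a X]
  [S → . C] has the dot before C: add [C → . a], [C → .]
No further items can be added.

I₀ = { [C → . a], [C → .], [S → . C], [S → . a X], [S' → . S] }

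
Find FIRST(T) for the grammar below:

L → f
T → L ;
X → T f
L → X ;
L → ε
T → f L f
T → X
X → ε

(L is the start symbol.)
{ ';', 'f', ε }

FIRST sets of the other non-terminals involved (by the same procedure, iterated to a fixed point):
  FIRST(L) = { ';', 'f', ε }
  FIRST(X) = { ';', 'f', ε }

From T → L ;:
  - L is a non-terminal: add FIRST(L) \ {ε} = { ';', 'f' }
    L is nullable, so continue to the next symbol
  - ';' is a terminal: add ';' and stop
From T → f L f:
  - f is a terminal: add 'f' and stop
From T → X:
  - X is a non-terminal: add FIRST(X) \ {ε} = { ';', 'f' }
    X is nullable and nothing follows, so the whole right-hand side can vanish: ε ∈ FIRST(T)

Collecting: FIRST(T) = { ';', 'f', ε }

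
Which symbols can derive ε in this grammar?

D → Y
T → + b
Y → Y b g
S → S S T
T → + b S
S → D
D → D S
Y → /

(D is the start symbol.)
A non-terminal is nullable if it can derive ε (the empty string): either it has an ε-production, or it has a production whose right-hand side consists entirely of nullable non-terminals.

There are no ε-productions, so no non-terminal can derive ε.
No non-terminals are nullable.

Answer: None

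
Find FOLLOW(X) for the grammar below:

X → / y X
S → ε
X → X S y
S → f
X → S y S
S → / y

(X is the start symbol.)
X is the start symbol, so $ ∈ FOLLOW(X).
In X → / y X: X is at the end; this adds FOLLOW(X) to itself — nothing new
In X → X S y: X is followed by S y, add FIRST(S y) \ {ε} = { '/', 'f', 'y' }

Taking the union: FOLLOW(X) = { $, '/', 'f', 'y' }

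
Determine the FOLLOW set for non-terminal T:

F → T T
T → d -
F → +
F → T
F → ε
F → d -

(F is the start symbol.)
In F → T T: T is followed by T, add FIRST(T) \ {ε} = { 'd' }
In F → T T: T is at the end, add FOLLOW(F)
In F → T: T is at the end, add FOLLOW(F)

The FOLLOW sets referred to above (computed the same way, to a fixed point):
  FOLLOW(F) = { $ }

Taking the union: FOLLOW(T) = { $, 'd' }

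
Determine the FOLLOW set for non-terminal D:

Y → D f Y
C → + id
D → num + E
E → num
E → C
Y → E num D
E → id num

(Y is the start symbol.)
To compute FOLLOW(D), find every occurrence of D on a right-hand side N → α D β: add FIRST(β) \ {ε}, and if β is empty or nullable also add FOLLOW(N). Iterate to a fixed point.

In Y → D f Y: D is followed by f Y, add FIRST(f Y) \ {ε} = { 'f' }
In Y → E num D: D is at the end, add FOLLOW(Y)

The FOLLOW sets referred to above (computed the same way, to a fixed point):
  FOLLOW(Y) = { $ }

Taking the union: FOLLOW(D) = { $, 'f' }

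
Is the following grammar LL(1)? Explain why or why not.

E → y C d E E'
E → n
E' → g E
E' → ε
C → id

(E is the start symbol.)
No. Predict set conflict for E': { 'g' }

A grammar is LL(1) if for each non-terminal N with multiple productions, the predict sets of those productions are pairwise disjoint, where PREDICT(N → α) = (FIRST(α) \ {ε}) ∪ (FOLLOW(N) if α ⇒* ε).

Relevant sets:
  FOLLOW(E') = { $, 'g' }

For E:
  PREDICT(E → y C d E E') = { 'y' }
  PREDICT(E → n) = { 'n' }
For E':
  PREDICT(E' → g E) = { 'g' }
  PREDICT(E' → ε) = { $, 'g' }
C has a single production, so nothing to check there.

Conflict found: Predict set conflict for E': { 'g' }
The grammar is NOT LL(1).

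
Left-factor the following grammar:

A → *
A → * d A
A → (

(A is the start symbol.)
A → * A'
A' → ε
A' → d A
A → (

Left-factoring transforms A → αβ₁ | αβ₂ into A → αA' and A' → β₁ | β₂
(α is the longest common prefix among the alternatives). Repeat until
no nonterminal has two alternatives with a common prefix.

Round 1: A has alternatives sharing prefix '*'. Introduce A': A → * A'
  Add: A' → ε
  Add: A' → d A

No remaining common prefixes — done.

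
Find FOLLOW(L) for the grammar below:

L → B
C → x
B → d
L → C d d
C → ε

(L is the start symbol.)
{ $ }

To compute FOLLOW(L), find every occurrence of L on a right-hand side N → α L β: add FIRST(β) \ {ε}, and if β is empty or nullable also add FOLLOW(N). Iterate to a fixed point.

L is the start symbol, so $ ∈ FOLLOW(L).
L does not occur on any right-hand side.

Taking the union: FOLLOW(L) = { $ }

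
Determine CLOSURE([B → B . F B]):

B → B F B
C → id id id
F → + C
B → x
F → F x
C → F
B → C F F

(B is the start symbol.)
Start with: [B → B . F B]
  [B → B . F B] has the dot before F: add [F → . + C], [F → . F x]
No further items can be added.

CLOSURE = { [B → B . F B], [F → . + C], [F → . F x] }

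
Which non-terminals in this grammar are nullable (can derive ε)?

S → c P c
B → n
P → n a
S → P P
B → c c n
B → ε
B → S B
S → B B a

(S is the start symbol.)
{ 'B' }

ε-productions: B → ε
So B is immediately nullable.
No further non-terminal can be added: every production for the remaining non-terminals contains a terminal or a non-nullable non-terminal.
Nullable = { 'B' }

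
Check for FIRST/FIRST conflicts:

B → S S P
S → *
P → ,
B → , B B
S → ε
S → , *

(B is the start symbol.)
A FIRST/FIRST conflict occurs when two productions N → α and N → β for the same non-terminal have FIRST(α) ∩ FIRST(β) ≠ ∅ (with ε ∈ FIRST of a nullable right-hand side, so two nullable alternatives also conflict).

FIRST sets of the non-terminals at (or reachable through a nullable prefix from) the front of some alternative:
  FIRST(S) = { '*', ',', ε }
  FIRST(P) = { ',' }

Productions for B:
  B → S S P: FIRST = { '*', ',' }
  B → , B B: FIRST = { ',' }
Productions for S:
  S → *: FIRST = { '*' }
  S → ε: FIRST = { ε }
  S → , *: FIRST = { ',' }
P has only one production, so no FIRST/FIRST conflict is possible there.

Conflict for B: B → S S P and B → , B B
  Overlap: { ',' }

Answer: Yes. B → S S P / B → ',' B B on { ',' }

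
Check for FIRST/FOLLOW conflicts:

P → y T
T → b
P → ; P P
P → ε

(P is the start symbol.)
Yes. P → y T with FOLLOW(P) on { 'y' }; P → ';' P P with FOLLOW(P) on { ';' }

Nullable non-terminals: P.

P: nullable alternative(s) P → ε; FOLLOW(P) = { $, ';', 'y' }
  P → y T: FIRST \ {ε} = { 'y' } — overlaps FOLLOW(P) on { 'y' }: CONFLICT
  P → ; P P: FIRST \ {ε} = { ';' } — overlaps FOLLOW(P) on { ';' }: CONFLICT
  P → ε: FIRST \ {ε} = { } — this is the only nullable alternative, skip

T has no nullable alternative, so no FIRST/FOLLOW check is needed there.

So the grammar has 2 FIRST/FOLLOW conflicts (marked CONFLICT above).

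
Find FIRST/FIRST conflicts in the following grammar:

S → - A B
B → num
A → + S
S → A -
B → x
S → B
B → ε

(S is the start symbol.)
FIRST sets of the non-terminals at (or reachable through a nullable prefix from) the front of some alternative:
  FIRST(A) = { '+' }
  FIRST(B) = { 'num', 'x', ε }

Productions for S:
  S → - A B: FIRST = { '-' }
  S → A -: FIRST = { '+' }
  S → B: FIRST = { 'num', 'x', ε }
Productions for B:
  B → num: FIRST = { 'num' }
  B → x: FIRST = { 'x' }
  B → ε: FIRST = { ε }
A has only one production, so no FIRST/FIRST conflict is possible there.

All alternatives of each non-terminal have pairwise disjoint FIRST sets.

Answer: No FIRST/FIRST conflicts.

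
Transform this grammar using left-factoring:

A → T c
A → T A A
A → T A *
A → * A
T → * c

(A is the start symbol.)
Left-factoring transforms A → αβ₁ | αβ₂ into A → αA' and A' → β₁ | β₂
(α is the longest common prefix among the alternatives). Repeat until
no nonterminal has two alternatives with a common prefix.

Round 1: A has alternatives sharing prefix 'T'. Introduce A': A → T A'
  Add: A' → c
  Add: A' → A A
  Add: A' → A *

Round 2: A' has alternatives sharing prefix 'A'. Introduce A'': A' → A A''
  Add: A'' → A
  Add: A'' → *

No remaining common prefixes — done.

Resulting grammar:
A → T A'
A' → c
A' → A A''
A'' → A
A'' → *
A → * A
T → * c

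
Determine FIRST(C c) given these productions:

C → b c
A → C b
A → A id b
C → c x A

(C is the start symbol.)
{ 'b', 'c' }

FIRST sets of the non-terminals involved (from the grammar, by fixed-point iteration):
  FIRST(C) = { 'b', 'c' }

To compute FIRST(C c), process the symbols left to right:
Symbol C is a non-terminal. Add FIRST(C) \ {ε} = { 'b', 'c' }
C is not nullable (ε ∉ FIRST(C)), so stop here.
FIRST(C c) = { 'b', 'c' }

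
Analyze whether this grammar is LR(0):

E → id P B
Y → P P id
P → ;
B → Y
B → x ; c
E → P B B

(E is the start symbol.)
Augment with E' → E and build the canonical LR(0) collection (I0 = CLOSURE({[E' → . E]}), then GOTO on every symbol after a dot until no new states appear). It has 16 states:
  I0: { [E → . P B B], [E → . id P B], [E' → . E], [P → . ;] }  — shift
  I1: { [P → ; .] }  — reduce
  I2: { [E' → E .] }  — accept
  I3: { [B → . Y], [B → . x ; c], [E → P . B B], [P → . ;], [Y → . P P id] }  — shift
  I4: { [E → id . P B], [P → . ;] }  — shift
  I5: { [B → . Y], [B → . x ; c], [E → id P . B], [P → . ;], [Y → . P P id] }  — shift
  I6: { [E → id P B .] }  — reduce
  I7: { [P → . ;], [Y → P . P id] }  — shift
  I8: { [B → Y .] }  — reduce
  I9: { [B → x . ; c] }  — shift
  I10: { [B → x ; . c] }  — shift
  I11: { [B → x ; c .] }  — reduce
  I12: { [Y → P P . id] }  — shift
  I13: { [Y → P P id .] }  — reduce
  I14: { [B → . Y], [B → . x ; c], [E → P B . B], [P → . ;], [Y → . P P id] }  — shift
  I15: { [E → P B B .] }  — reduce

Every state is either a pure shift/goto state or contains exactly one complete item and nothing to shift — no conflicts. The grammar is LR(0).

Answer: Yes, the grammar is LR(0)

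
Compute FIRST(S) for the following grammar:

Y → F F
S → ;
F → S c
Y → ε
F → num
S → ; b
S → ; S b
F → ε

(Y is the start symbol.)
{ ';' }

From S → ;:
  - ';' is a terminal: add ';' and stop
From S → ; b:
  - ';' is a terminal: add ';' and stop
From S → ; S b:
  - ';' is a terminal: add ';' and stop

Collecting: FIRST(S) = { ';' }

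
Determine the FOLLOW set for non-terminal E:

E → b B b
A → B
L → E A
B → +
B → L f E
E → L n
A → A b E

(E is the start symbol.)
{ $, '+', 'b', 'f', 'n' }

E is the start symbol, so $ ∈ FOLLOW(E).
In L → E A: E is followed by A, add FIRST(A) \ {ε} = { '+', 'b' }
In B → L f E: E is at the end, add FOLLOW(B)
In A → A b E: E is at the end, add FOLLOW(A)

The FOLLOW sets referred to above (computed the same way, to a fixed point):
  FOLLOW(B) = { 'b', 'f', 'n' }
  FOLLOW(A) = { 'b', 'f', 'n' }

Taking the union: FOLLOW(E) = { $, '+', 'b', 'f', 'n' }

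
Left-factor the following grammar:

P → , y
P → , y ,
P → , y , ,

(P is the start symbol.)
P → , y P'
P' → ε
P' → , P''
P'' → ε
P'' → ,

Left-factoring transforms A → αβ₁ | αβ₂ into A → αA' and A' → β₁ | β₂
(α is the longest common prefix among the alternatives). Repeat until
no nonterminal has two alternatives with a common prefix.

Round 1: P has alternatives sharing prefix ', y'. Introduce P': P → , y P'
  Add: P' → ε
  Add: P' → ,
  Add: P' → , ,

Round 2: P' has alternatives sharing prefix ','. Introduce P'': P' → , P''
  Add: P'' → ε
  Add: P'' → ,

No remaining common prefixes — done.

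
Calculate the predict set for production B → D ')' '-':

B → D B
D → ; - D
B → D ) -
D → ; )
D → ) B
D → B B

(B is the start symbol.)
{ ')', ';' }

PREDICT(B → D ')' '-') = (FIRST(RHS) \ {ε}) ∪ (FOLLOW(B) if ε ∈ FIRST(RHS), i.e. RHS ⇒* ε)
FIRST(D) = { ')', ';' }
FIRST(D ')' '-') = { ')', ';' }
ε ∉ FIRST(D ')' '-'), so FOLLOW(B) is not added.
PREDICT(B → D ')' '-') = { ')', ';' }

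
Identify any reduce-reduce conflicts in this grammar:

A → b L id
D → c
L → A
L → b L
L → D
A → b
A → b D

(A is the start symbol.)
A reduce-reduce conflict occurs when an LR(0) state has two complete items [A → α .] and [B → β .] — both call for a reduction, and with no lookahead the parser cannot choose between them.

Augment with A' → A and build the canonical LR(0) collection (I0 = CLOSURE({[A' → . A]}), then GOTO on every symbol after a dot until no new states appear). It has 10 states:
  I0: { [A → . b D], [A → . b L id], [A → . b], [A' → . A] }  — shift
  I1: { [A' → A .] }  — accept
  I2: { [A → . b D], [A → . b L id], [A → . b], [A → b . D], [A → b . L id], [A → b .], [D → . c], [L → . A], [L → . D], [L → . b L] }  — shift, reduce
  I3: { [L → A .] }  — reduce
  I4: { [A → b D .], [L → D .] }  — 2 reduces
  I5: { [A → b L . id] }  — shift
  I6: { [A → . b D], [A → . b L id], [A → . b], [A → b . D], [A → b . L id], [A → b .], [D → . c], [L → . A], [L → . D], [L → . b L], [L → b . L] }  — shift, reduce
  I7: { [D → c .] }  — reduce
  I8: { [A → b L . id], [L → b L .] }  — shift, reduce
  I9: { [A → b L id .] }  — reduce

I4 contains complete items [A → b D .], [L → D .] — reduce-reduce conflict.

Answer: Yes — I4: [A → b D .] vs [L → D .]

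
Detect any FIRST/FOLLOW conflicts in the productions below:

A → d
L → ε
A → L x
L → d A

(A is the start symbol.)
No FIRST/FOLLOW conflicts.

A FIRST/FOLLOW conflict occurs when a non-terminal N has a nullable alternative N → β (β ⇒* ε) and another alternative N → α with FIRST(α) ∩ FOLLOW(N) ≠ ∅: on such a lookahead the parser cannot decide between expanding α and letting N vanish via β.

Nullable non-terminals: L.

L: nullable alternative(s) L → ε; FOLLOW(L) = { 'x' }
  L → ε: FIRST \ {ε} = { } — this is the only nullable alternative, skip
  L → d A: FIRST \ {ε} = { 'd' } — disjoint from FOLLOW(L)

A has no nullable alternative, so no FIRST/FOLLOW check is needed there.

No FIRST/FOLLOW conflicts found.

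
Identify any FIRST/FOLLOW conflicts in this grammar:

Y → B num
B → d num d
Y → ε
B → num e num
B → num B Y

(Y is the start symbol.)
Yes. Y → B num with FOLLOW(Y) on { 'd', 'num' }

Nullable non-terminals: Y.
FIRST sets used below: FIRST(B) = { 'd', 'num' }

Y: nullable alternative(s) Y → ε; FOLLOW(Y) = { $, 'd', 'num' }
  Y → B num: FIRST \ {ε} = { 'd', 'num' } — overlaps FOLLOW(Y) on { 'd', 'num' }: CONFLICT
  Y → ε: FIRST \ {ε} = { } — this is the only nullable alternative, skip

B has no nullable alternative, so no FIRST/FOLLOW check is needed there.

So the grammar has 1 FIRST/FOLLOW conflict (marked CONFLICT above).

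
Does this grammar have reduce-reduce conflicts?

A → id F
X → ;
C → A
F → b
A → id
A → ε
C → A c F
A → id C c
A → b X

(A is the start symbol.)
Yes — I3: [A → .] vs [A → id .]

A reduce-reduce conflict occurs when an LR(0) state has two complete items [A → α .] and [B → β .] — both call for a reduction, and with no lookahead the parser cannot choose between them.

Augment with A' → A and build the canonical LR(0) collection (I0 = CLOSURE({[A' → . A]}), then GOTO on every symbol after a dot until no new states appear). It has 14 states:
  I0: { [A → . b X], [A → . id C c], [A → . id F], [A → . id], [A → .], [A' → . A] }  — shift, reduce
  I1: { [A' → A .] }  — accept
  I2: { [A → b . X], [X → . ;] }  — shift
  I3: { [A → . b X], [A → . id C c], [A → . id F], [A → . id], [A → .], [A → id . C c], [A → id . F], [A → id .], [C → . A c F], [C → . A], [F → . b] }  — shift, 2 reduces
  I4: { [C → A . c F], [C → A .] }  — shift, reduce
  I5: { [A → id C . c] }  — shift
  I6: { [A → id F .] }  — reduce
  I7: { [A → b . X], [F → b .], [X → . ;] }  — shift, reduce
  I8: { [X → ; .] }  — reduce
  I9: { [A → b X .] }  — reduce
  I10: { [A → id C c .] }  — reduce
  I11: { [C → A c . F], [F → . b] }  — shift
  I12: { [C → A c F .] }  — reduce
  I13: { [F → b .] }  — reduce

I3 contains complete items [A → .], [A → id .] — reduce-reduce conflict.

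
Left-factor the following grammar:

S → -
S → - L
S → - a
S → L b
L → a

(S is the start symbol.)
Left-factoring transforms A → αβ₁ | αβ₂ into A → αA' and A' → β₁ | β₂
(α is the longest common prefix among the alternatives). Repeat until
no nonterminal has two alternatives with a common prefix.

Round 1: S has alternatives sharing prefix '-'. Introduce S': S → - S'
  Add: S' → ε
  Add: S' → L
  Add: S' → a

No remaining common prefixes — done.

Resulting grammar:
S → - S'
S' → ε
S' → L
S' → a
S → L b
L → a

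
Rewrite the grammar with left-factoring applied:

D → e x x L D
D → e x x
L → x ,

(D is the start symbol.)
D → e x x D'
D' → L D
D' → ε
L → x ,

Left-factoring transforms A → αβ₁ | αβ₂ into A → αA' and A' → β₁ | β₂
(α is the longest common prefix among the alternatives). Repeat until
no nonterminal has two alternatives with a common prefix.

Round 1: D has alternatives sharing prefix 'e x x'. Introduce D': D → e x x D'
  Add: D' → L D
  Add: D' → ε

No remaining common prefixes — done.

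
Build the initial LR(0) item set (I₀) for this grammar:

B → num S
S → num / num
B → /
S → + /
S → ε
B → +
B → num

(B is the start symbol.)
{ [B → . +], [B → . /], [B → . num S], [B → . num], [B' → . B] }

First, augment the grammar with B' → B
I₀ = CLOSURE({ [B' → . B] }):
  [B' → . B] has the dot before B: add [B → . num S], [B → . /], [B → . +], [B → . num]
No further items can be added.

I₀ = { [B → . +], [B → . /], [B → . num S], [B → . num], [B' → . B] }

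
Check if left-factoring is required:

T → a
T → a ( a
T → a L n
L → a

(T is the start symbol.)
Left-factoring is needed when two productions for the same non-terminal
share a common prefix on the right-hand side.

Productions for T:
  T → a
  T → a ( a
  T → a L n

Found common prefix 'a' in productions for T

Answer: Yes, T has productions with common prefix 'a'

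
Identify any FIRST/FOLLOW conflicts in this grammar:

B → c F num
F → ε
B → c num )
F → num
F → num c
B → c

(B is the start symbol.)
Yes. F → num with FOLLOW(F) on { 'num' }; F → num c with FOLLOW(F) on { 'num' }

Nullable non-terminals: F.

F: nullable alternative(s) F → ε; FOLLOW(F) = { 'num' }
  F → ε: FIRST \ {ε} = { } — this is the only nullable alternative, skip
  F → num: FIRST \ {ε} = { 'num' } — overlaps FOLLOW(F) on { 'num' }: CONFLICT
  F → num c: FIRST \ {ε} = { 'num' } — overlaps FOLLOW(F) on { 'num' }: CONFLICT

B has no nullable alternative, so no FIRST/FOLLOW check is needed there.

So the grammar has 2 FIRST/FOLLOW conflicts (marked CONFLICT above).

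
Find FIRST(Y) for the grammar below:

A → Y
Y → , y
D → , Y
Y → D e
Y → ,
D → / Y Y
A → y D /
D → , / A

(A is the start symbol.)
To compute FIRST(Y), examine every production with Y on the left-hand side, reading each right-hand side left to right until a non-nullable symbol is reached.

FIRST sets of the other non-terminals involved (by the same procedure, iterated to a fixed point):
  FIRST(D) = { ',', '/' }

From Y → , y:
  - ',' is a terminal: add ',' and stop
From Y → D e:
  - D is a non-terminal: add FIRST(D) \ {ε} = { ',', '/' }
    D is not nullable, so stop
From Y → ,:
  - ',' is a terminal: add ',' and stop

Collecting: FIRST(Y) = { ',', '/' }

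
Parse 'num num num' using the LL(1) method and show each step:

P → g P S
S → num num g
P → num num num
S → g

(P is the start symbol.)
Stack is shown with the top on the left.

Stack          Input          Action
------------------------------------
P $            num num num $  output P → num num num
num num num $  num num num $  match 'num'
num num $      num num $      match 'num'
num $          num $          match 'num'
$              $              accept

The string is accepted.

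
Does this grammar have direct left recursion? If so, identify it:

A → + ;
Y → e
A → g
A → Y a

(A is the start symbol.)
A → + ;: starts with '+'
Y → e: starts with e
A → g: starts with g
A → Y a: starts with Y

No direct left recursion found.

Answer: No direct left recursion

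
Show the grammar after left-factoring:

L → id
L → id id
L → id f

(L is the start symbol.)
L → id L'
L' → ε
L' → id
L' → f

Left-factoring transforms A → αβ₁ | αβ₂ into A → αA' and A' → β₁ | β₂
(α is the longest common prefix among the alternatives). Repeat until
no nonterminal has two alternatives with a common prefix.

Round 1: L has alternatives sharing prefix 'id'. Introduce L': L → id L'
  Add: L' → ε
  Add: L' → id
  Add: L' → f

No remaining common prefixes — done.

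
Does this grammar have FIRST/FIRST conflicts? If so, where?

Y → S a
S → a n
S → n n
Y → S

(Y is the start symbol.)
FIRST sets of the non-terminals at (or reachable through a nullable prefix from) the front of some alternative:
  FIRST(S) = { 'a', 'n' }

Productions for Y:
  Y → S a: FIRST = { 'a', 'n' }
  Y → S: FIRST = { 'a', 'n' }
Productions for S:
  S → a n: FIRST = { 'a' }
  S → n n: FIRST = { 'n' }

Conflict for Y: Y → S a and Y → S
  Overlap: { 'a', 'n' }

Answer: Yes. Y → S a / Y → S on { 'a', 'n' }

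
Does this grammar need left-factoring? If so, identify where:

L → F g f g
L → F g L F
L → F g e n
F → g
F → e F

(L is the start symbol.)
Left-factoring is needed when two productions for the same non-terminal
share a common prefix on the right-hand side.

Productions for L:
  L → F g f g
  L → F g L F
  L → F g e n
Productions for F:
  F → g
  F → e F

Found common prefix 'F g' in productions for L

Answer: Yes, L has productions with common prefix 'F g'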